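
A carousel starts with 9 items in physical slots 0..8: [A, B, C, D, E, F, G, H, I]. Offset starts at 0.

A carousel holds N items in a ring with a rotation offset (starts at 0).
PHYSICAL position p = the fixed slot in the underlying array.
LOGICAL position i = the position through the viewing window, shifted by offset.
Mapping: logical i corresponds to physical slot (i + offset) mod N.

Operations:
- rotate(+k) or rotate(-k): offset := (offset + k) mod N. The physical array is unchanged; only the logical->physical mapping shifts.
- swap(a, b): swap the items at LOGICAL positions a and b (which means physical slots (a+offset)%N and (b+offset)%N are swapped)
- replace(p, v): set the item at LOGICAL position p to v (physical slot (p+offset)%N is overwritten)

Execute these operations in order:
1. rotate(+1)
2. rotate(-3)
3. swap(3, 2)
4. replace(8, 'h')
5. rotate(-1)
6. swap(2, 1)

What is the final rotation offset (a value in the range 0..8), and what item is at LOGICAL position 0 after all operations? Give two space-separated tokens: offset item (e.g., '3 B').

After op 1 (rotate(+1)): offset=1, physical=[A,B,C,D,E,F,G,H,I], logical=[B,C,D,E,F,G,H,I,A]
After op 2 (rotate(-3)): offset=7, physical=[A,B,C,D,E,F,G,H,I], logical=[H,I,A,B,C,D,E,F,G]
After op 3 (swap(3, 2)): offset=7, physical=[B,A,C,D,E,F,G,H,I], logical=[H,I,B,A,C,D,E,F,G]
After op 4 (replace(8, 'h')): offset=7, physical=[B,A,C,D,E,F,h,H,I], logical=[H,I,B,A,C,D,E,F,h]
After op 5 (rotate(-1)): offset=6, physical=[B,A,C,D,E,F,h,H,I], logical=[h,H,I,B,A,C,D,E,F]
After op 6 (swap(2, 1)): offset=6, physical=[B,A,C,D,E,F,h,I,H], logical=[h,I,H,B,A,C,D,E,F]

Answer: 6 h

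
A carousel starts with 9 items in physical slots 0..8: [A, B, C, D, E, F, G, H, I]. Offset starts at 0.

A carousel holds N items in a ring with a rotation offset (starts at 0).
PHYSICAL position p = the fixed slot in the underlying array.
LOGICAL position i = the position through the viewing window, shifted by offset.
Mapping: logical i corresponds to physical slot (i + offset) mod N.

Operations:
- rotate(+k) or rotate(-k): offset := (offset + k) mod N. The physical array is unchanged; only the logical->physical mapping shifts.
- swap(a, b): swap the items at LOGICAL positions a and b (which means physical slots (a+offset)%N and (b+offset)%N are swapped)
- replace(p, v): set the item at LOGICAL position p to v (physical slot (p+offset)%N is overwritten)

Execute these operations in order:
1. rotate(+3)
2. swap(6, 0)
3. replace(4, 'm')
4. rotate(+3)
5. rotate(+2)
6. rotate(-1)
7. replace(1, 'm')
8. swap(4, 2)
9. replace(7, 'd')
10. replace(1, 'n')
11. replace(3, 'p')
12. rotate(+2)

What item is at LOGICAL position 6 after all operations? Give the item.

After op 1 (rotate(+3)): offset=3, physical=[A,B,C,D,E,F,G,H,I], logical=[D,E,F,G,H,I,A,B,C]
After op 2 (swap(6, 0)): offset=3, physical=[D,B,C,A,E,F,G,H,I], logical=[A,E,F,G,H,I,D,B,C]
After op 3 (replace(4, 'm')): offset=3, physical=[D,B,C,A,E,F,G,m,I], logical=[A,E,F,G,m,I,D,B,C]
After op 4 (rotate(+3)): offset=6, physical=[D,B,C,A,E,F,G,m,I], logical=[G,m,I,D,B,C,A,E,F]
After op 5 (rotate(+2)): offset=8, physical=[D,B,C,A,E,F,G,m,I], logical=[I,D,B,C,A,E,F,G,m]
After op 6 (rotate(-1)): offset=7, physical=[D,B,C,A,E,F,G,m,I], logical=[m,I,D,B,C,A,E,F,G]
After op 7 (replace(1, 'm')): offset=7, physical=[D,B,C,A,E,F,G,m,m], logical=[m,m,D,B,C,A,E,F,G]
After op 8 (swap(4, 2)): offset=7, physical=[C,B,D,A,E,F,G,m,m], logical=[m,m,C,B,D,A,E,F,G]
After op 9 (replace(7, 'd')): offset=7, physical=[C,B,D,A,E,d,G,m,m], logical=[m,m,C,B,D,A,E,d,G]
After op 10 (replace(1, 'n')): offset=7, physical=[C,B,D,A,E,d,G,m,n], logical=[m,n,C,B,D,A,E,d,G]
After op 11 (replace(3, 'p')): offset=7, physical=[C,p,D,A,E,d,G,m,n], logical=[m,n,C,p,D,A,E,d,G]
After op 12 (rotate(+2)): offset=0, physical=[C,p,D,A,E,d,G,m,n], logical=[C,p,D,A,E,d,G,m,n]

Answer: G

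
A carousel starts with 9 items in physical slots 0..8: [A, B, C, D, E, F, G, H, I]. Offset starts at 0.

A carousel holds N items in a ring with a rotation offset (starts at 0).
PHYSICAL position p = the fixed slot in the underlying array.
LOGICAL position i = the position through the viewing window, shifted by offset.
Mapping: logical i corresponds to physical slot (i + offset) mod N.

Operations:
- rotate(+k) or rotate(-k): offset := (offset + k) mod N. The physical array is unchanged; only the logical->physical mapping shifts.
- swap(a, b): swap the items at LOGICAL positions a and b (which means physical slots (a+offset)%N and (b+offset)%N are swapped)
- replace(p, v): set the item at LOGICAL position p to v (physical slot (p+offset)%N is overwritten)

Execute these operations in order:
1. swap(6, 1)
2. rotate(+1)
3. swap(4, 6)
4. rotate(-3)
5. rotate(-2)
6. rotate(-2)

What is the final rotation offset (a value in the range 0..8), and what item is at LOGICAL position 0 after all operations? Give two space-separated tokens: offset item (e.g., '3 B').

Answer: 3 D

Derivation:
After op 1 (swap(6, 1)): offset=0, physical=[A,G,C,D,E,F,B,H,I], logical=[A,G,C,D,E,F,B,H,I]
After op 2 (rotate(+1)): offset=1, physical=[A,G,C,D,E,F,B,H,I], logical=[G,C,D,E,F,B,H,I,A]
After op 3 (swap(4, 6)): offset=1, physical=[A,G,C,D,E,H,B,F,I], logical=[G,C,D,E,H,B,F,I,A]
After op 4 (rotate(-3)): offset=7, physical=[A,G,C,D,E,H,B,F,I], logical=[F,I,A,G,C,D,E,H,B]
After op 5 (rotate(-2)): offset=5, physical=[A,G,C,D,E,H,B,F,I], logical=[H,B,F,I,A,G,C,D,E]
After op 6 (rotate(-2)): offset=3, physical=[A,G,C,D,E,H,B,F,I], logical=[D,E,H,B,F,I,A,G,C]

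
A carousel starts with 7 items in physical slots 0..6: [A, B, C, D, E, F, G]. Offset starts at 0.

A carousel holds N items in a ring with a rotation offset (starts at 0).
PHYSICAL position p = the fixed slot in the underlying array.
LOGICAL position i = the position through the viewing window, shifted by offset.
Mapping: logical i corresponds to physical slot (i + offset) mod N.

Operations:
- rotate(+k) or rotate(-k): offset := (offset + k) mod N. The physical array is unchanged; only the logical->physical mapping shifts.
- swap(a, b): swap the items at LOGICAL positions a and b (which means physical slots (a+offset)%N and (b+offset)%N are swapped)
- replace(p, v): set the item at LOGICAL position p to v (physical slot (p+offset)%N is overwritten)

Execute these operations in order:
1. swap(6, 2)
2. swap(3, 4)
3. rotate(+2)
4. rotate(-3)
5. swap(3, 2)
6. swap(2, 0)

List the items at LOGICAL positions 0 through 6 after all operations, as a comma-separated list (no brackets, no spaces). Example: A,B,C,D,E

After op 1 (swap(6, 2)): offset=0, physical=[A,B,G,D,E,F,C], logical=[A,B,G,D,E,F,C]
After op 2 (swap(3, 4)): offset=0, physical=[A,B,G,E,D,F,C], logical=[A,B,G,E,D,F,C]
After op 3 (rotate(+2)): offset=2, physical=[A,B,G,E,D,F,C], logical=[G,E,D,F,C,A,B]
After op 4 (rotate(-3)): offset=6, physical=[A,B,G,E,D,F,C], logical=[C,A,B,G,E,D,F]
After op 5 (swap(3, 2)): offset=6, physical=[A,G,B,E,D,F,C], logical=[C,A,G,B,E,D,F]
After op 6 (swap(2, 0)): offset=6, physical=[A,C,B,E,D,F,G], logical=[G,A,C,B,E,D,F]

Answer: G,A,C,B,E,D,F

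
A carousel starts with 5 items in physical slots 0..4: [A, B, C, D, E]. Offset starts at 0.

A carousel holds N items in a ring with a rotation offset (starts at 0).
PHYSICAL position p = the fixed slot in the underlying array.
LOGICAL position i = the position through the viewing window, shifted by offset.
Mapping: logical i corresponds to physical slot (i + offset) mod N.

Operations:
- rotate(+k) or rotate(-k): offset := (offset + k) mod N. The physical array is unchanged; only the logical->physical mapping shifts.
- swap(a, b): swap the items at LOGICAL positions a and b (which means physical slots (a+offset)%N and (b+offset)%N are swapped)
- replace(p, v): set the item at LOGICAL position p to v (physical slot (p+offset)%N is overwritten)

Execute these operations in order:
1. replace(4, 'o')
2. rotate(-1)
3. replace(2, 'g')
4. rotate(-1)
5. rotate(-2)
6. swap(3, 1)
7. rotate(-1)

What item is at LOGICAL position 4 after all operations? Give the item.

Answer: C

Derivation:
After op 1 (replace(4, 'o')): offset=0, physical=[A,B,C,D,o], logical=[A,B,C,D,o]
After op 2 (rotate(-1)): offset=4, physical=[A,B,C,D,o], logical=[o,A,B,C,D]
After op 3 (replace(2, 'g')): offset=4, physical=[A,g,C,D,o], logical=[o,A,g,C,D]
After op 4 (rotate(-1)): offset=3, physical=[A,g,C,D,o], logical=[D,o,A,g,C]
After op 5 (rotate(-2)): offset=1, physical=[A,g,C,D,o], logical=[g,C,D,o,A]
After op 6 (swap(3, 1)): offset=1, physical=[A,g,o,D,C], logical=[g,o,D,C,A]
After op 7 (rotate(-1)): offset=0, physical=[A,g,o,D,C], logical=[A,g,o,D,C]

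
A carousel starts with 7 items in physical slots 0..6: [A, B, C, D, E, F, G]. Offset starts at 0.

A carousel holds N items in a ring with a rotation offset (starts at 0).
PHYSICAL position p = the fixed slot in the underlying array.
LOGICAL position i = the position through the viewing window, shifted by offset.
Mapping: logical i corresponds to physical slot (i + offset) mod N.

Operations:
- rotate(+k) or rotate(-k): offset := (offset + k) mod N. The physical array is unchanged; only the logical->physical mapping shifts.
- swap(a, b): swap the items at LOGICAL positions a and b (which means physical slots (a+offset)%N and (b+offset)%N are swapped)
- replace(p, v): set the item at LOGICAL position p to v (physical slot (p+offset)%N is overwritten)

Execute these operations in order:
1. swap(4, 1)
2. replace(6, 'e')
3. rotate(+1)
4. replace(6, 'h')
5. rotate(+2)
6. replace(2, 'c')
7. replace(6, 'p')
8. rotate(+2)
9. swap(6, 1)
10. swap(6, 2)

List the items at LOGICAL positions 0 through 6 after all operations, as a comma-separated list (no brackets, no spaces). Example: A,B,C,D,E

Answer: c,B,e,E,p,D,h

Derivation:
After op 1 (swap(4, 1)): offset=0, physical=[A,E,C,D,B,F,G], logical=[A,E,C,D,B,F,G]
After op 2 (replace(6, 'e')): offset=0, physical=[A,E,C,D,B,F,e], logical=[A,E,C,D,B,F,e]
After op 3 (rotate(+1)): offset=1, physical=[A,E,C,D,B,F,e], logical=[E,C,D,B,F,e,A]
After op 4 (replace(6, 'h')): offset=1, physical=[h,E,C,D,B,F,e], logical=[E,C,D,B,F,e,h]
After op 5 (rotate(+2)): offset=3, physical=[h,E,C,D,B,F,e], logical=[D,B,F,e,h,E,C]
After op 6 (replace(2, 'c')): offset=3, physical=[h,E,C,D,B,c,e], logical=[D,B,c,e,h,E,C]
After op 7 (replace(6, 'p')): offset=3, physical=[h,E,p,D,B,c,e], logical=[D,B,c,e,h,E,p]
After op 8 (rotate(+2)): offset=5, physical=[h,E,p,D,B,c,e], logical=[c,e,h,E,p,D,B]
After op 9 (swap(6, 1)): offset=5, physical=[h,E,p,D,e,c,B], logical=[c,B,h,E,p,D,e]
After op 10 (swap(6, 2)): offset=5, physical=[e,E,p,D,h,c,B], logical=[c,B,e,E,p,D,h]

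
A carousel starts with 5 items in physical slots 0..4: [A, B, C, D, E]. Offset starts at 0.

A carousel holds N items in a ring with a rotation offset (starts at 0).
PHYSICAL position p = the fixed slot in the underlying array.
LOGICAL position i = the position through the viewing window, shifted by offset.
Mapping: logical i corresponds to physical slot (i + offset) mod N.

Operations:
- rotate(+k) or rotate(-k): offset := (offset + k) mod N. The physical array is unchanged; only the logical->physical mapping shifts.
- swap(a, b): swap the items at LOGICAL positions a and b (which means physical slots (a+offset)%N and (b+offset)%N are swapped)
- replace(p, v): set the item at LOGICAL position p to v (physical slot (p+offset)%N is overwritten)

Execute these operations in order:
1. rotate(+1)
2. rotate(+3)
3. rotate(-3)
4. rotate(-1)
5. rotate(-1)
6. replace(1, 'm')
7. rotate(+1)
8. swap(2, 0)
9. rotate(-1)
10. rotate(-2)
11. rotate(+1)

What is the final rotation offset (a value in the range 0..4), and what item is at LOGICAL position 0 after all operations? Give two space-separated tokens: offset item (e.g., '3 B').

Answer: 3 D

Derivation:
After op 1 (rotate(+1)): offset=1, physical=[A,B,C,D,E], logical=[B,C,D,E,A]
After op 2 (rotate(+3)): offset=4, physical=[A,B,C,D,E], logical=[E,A,B,C,D]
After op 3 (rotate(-3)): offset=1, physical=[A,B,C,D,E], logical=[B,C,D,E,A]
After op 4 (rotate(-1)): offset=0, physical=[A,B,C,D,E], logical=[A,B,C,D,E]
After op 5 (rotate(-1)): offset=4, physical=[A,B,C,D,E], logical=[E,A,B,C,D]
After op 6 (replace(1, 'm')): offset=4, physical=[m,B,C,D,E], logical=[E,m,B,C,D]
After op 7 (rotate(+1)): offset=0, physical=[m,B,C,D,E], logical=[m,B,C,D,E]
After op 8 (swap(2, 0)): offset=0, physical=[C,B,m,D,E], logical=[C,B,m,D,E]
After op 9 (rotate(-1)): offset=4, physical=[C,B,m,D,E], logical=[E,C,B,m,D]
After op 10 (rotate(-2)): offset=2, physical=[C,B,m,D,E], logical=[m,D,E,C,B]
After op 11 (rotate(+1)): offset=3, physical=[C,B,m,D,E], logical=[D,E,C,B,m]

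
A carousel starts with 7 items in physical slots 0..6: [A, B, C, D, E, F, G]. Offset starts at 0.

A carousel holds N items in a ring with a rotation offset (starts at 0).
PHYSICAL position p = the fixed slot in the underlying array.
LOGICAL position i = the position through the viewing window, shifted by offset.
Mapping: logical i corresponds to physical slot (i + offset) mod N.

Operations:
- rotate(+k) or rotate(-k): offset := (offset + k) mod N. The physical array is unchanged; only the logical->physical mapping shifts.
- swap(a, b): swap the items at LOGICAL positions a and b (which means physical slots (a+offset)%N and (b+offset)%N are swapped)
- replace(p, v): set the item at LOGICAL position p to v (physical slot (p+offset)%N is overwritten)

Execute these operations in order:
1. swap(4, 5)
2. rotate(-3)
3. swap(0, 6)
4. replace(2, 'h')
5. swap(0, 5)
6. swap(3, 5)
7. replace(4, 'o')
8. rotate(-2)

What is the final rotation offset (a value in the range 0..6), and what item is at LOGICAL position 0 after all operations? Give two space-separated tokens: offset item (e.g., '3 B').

Answer: 2 A

Derivation:
After op 1 (swap(4, 5)): offset=0, physical=[A,B,C,D,F,E,G], logical=[A,B,C,D,F,E,G]
After op 2 (rotate(-3)): offset=4, physical=[A,B,C,D,F,E,G], logical=[F,E,G,A,B,C,D]
After op 3 (swap(0, 6)): offset=4, physical=[A,B,C,F,D,E,G], logical=[D,E,G,A,B,C,F]
After op 4 (replace(2, 'h')): offset=4, physical=[A,B,C,F,D,E,h], logical=[D,E,h,A,B,C,F]
After op 5 (swap(0, 5)): offset=4, physical=[A,B,D,F,C,E,h], logical=[C,E,h,A,B,D,F]
After op 6 (swap(3, 5)): offset=4, physical=[D,B,A,F,C,E,h], logical=[C,E,h,D,B,A,F]
After op 7 (replace(4, 'o')): offset=4, physical=[D,o,A,F,C,E,h], logical=[C,E,h,D,o,A,F]
After op 8 (rotate(-2)): offset=2, physical=[D,o,A,F,C,E,h], logical=[A,F,C,E,h,D,o]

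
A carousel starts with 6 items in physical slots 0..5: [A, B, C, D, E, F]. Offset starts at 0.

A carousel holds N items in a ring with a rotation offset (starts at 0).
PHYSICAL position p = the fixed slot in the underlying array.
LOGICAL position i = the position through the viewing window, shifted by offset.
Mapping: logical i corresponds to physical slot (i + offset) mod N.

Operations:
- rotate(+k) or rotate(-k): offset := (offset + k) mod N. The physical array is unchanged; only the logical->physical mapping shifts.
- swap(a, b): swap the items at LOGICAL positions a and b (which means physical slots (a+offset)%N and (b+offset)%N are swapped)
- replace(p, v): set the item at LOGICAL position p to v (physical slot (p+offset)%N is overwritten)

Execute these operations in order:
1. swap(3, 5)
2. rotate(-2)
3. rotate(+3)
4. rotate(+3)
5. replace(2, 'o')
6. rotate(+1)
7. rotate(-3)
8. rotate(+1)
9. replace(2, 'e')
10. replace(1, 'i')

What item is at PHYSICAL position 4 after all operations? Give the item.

After op 1 (swap(3, 5)): offset=0, physical=[A,B,C,F,E,D], logical=[A,B,C,F,E,D]
After op 2 (rotate(-2)): offset=4, physical=[A,B,C,F,E,D], logical=[E,D,A,B,C,F]
After op 3 (rotate(+3)): offset=1, physical=[A,B,C,F,E,D], logical=[B,C,F,E,D,A]
After op 4 (rotate(+3)): offset=4, physical=[A,B,C,F,E,D], logical=[E,D,A,B,C,F]
After op 5 (replace(2, 'o')): offset=4, physical=[o,B,C,F,E,D], logical=[E,D,o,B,C,F]
After op 6 (rotate(+1)): offset=5, physical=[o,B,C,F,E,D], logical=[D,o,B,C,F,E]
After op 7 (rotate(-3)): offset=2, physical=[o,B,C,F,E,D], logical=[C,F,E,D,o,B]
After op 8 (rotate(+1)): offset=3, physical=[o,B,C,F,E,D], logical=[F,E,D,o,B,C]
After op 9 (replace(2, 'e')): offset=3, physical=[o,B,C,F,E,e], logical=[F,E,e,o,B,C]
After op 10 (replace(1, 'i')): offset=3, physical=[o,B,C,F,i,e], logical=[F,i,e,o,B,C]

Answer: i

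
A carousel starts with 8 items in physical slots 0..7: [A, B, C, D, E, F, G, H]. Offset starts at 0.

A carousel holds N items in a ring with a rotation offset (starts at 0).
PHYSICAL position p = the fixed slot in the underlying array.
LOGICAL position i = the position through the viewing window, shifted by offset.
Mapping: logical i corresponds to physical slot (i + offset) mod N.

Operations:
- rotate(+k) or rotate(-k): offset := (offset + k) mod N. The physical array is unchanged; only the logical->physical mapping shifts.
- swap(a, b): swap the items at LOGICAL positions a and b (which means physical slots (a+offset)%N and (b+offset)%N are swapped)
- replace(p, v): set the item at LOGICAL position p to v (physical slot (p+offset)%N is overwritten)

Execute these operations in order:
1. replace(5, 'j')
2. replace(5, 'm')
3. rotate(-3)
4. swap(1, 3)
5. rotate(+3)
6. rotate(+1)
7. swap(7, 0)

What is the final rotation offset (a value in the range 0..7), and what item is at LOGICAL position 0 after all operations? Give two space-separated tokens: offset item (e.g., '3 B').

Answer: 1 G

Derivation:
After op 1 (replace(5, 'j')): offset=0, physical=[A,B,C,D,E,j,G,H], logical=[A,B,C,D,E,j,G,H]
After op 2 (replace(5, 'm')): offset=0, physical=[A,B,C,D,E,m,G,H], logical=[A,B,C,D,E,m,G,H]
After op 3 (rotate(-3)): offset=5, physical=[A,B,C,D,E,m,G,H], logical=[m,G,H,A,B,C,D,E]
After op 4 (swap(1, 3)): offset=5, physical=[G,B,C,D,E,m,A,H], logical=[m,A,H,G,B,C,D,E]
After op 5 (rotate(+3)): offset=0, physical=[G,B,C,D,E,m,A,H], logical=[G,B,C,D,E,m,A,H]
After op 6 (rotate(+1)): offset=1, physical=[G,B,C,D,E,m,A,H], logical=[B,C,D,E,m,A,H,G]
After op 7 (swap(7, 0)): offset=1, physical=[B,G,C,D,E,m,A,H], logical=[G,C,D,E,m,A,H,B]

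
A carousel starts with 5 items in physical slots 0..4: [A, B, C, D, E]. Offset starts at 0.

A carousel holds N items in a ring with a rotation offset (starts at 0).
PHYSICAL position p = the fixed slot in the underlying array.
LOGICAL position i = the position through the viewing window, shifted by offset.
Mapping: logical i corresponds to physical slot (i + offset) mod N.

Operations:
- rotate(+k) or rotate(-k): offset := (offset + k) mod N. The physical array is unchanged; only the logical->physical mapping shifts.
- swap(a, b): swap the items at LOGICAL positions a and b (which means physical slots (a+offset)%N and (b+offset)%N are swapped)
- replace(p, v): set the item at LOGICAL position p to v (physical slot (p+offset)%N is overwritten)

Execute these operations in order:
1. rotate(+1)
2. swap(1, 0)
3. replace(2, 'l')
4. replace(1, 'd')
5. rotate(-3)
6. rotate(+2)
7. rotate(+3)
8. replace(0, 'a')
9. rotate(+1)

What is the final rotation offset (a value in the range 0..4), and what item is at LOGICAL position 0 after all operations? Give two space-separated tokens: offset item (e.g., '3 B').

After op 1 (rotate(+1)): offset=1, physical=[A,B,C,D,E], logical=[B,C,D,E,A]
After op 2 (swap(1, 0)): offset=1, physical=[A,C,B,D,E], logical=[C,B,D,E,A]
After op 3 (replace(2, 'l')): offset=1, physical=[A,C,B,l,E], logical=[C,B,l,E,A]
After op 4 (replace(1, 'd')): offset=1, physical=[A,C,d,l,E], logical=[C,d,l,E,A]
After op 5 (rotate(-3)): offset=3, physical=[A,C,d,l,E], logical=[l,E,A,C,d]
After op 6 (rotate(+2)): offset=0, physical=[A,C,d,l,E], logical=[A,C,d,l,E]
After op 7 (rotate(+3)): offset=3, physical=[A,C,d,l,E], logical=[l,E,A,C,d]
After op 8 (replace(0, 'a')): offset=3, physical=[A,C,d,a,E], logical=[a,E,A,C,d]
After op 9 (rotate(+1)): offset=4, physical=[A,C,d,a,E], logical=[E,A,C,d,a]

Answer: 4 E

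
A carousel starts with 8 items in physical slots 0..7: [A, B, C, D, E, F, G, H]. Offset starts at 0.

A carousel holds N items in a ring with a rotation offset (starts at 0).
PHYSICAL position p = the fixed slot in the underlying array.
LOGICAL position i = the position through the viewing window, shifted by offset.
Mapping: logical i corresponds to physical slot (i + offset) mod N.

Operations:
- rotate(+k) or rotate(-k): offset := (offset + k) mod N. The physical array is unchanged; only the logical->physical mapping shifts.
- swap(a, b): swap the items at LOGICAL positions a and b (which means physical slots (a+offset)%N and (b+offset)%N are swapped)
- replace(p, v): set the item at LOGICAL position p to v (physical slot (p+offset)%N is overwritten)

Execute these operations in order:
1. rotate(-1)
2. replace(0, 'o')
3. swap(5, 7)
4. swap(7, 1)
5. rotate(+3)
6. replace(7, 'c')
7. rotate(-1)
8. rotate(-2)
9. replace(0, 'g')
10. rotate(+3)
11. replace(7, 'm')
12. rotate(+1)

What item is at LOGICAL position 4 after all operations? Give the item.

Answer: g

Derivation:
After op 1 (rotate(-1)): offset=7, physical=[A,B,C,D,E,F,G,H], logical=[H,A,B,C,D,E,F,G]
After op 2 (replace(0, 'o')): offset=7, physical=[A,B,C,D,E,F,G,o], logical=[o,A,B,C,D,E,F,G]
After op 3 (swap(5, 7)): offset=7, physical=[A,B,C,D,G,F,E,o], logical=[o,A,B,C,D,G,F,E]
After op 4 (swap(7, 1)): offset=7, physical=[E,B,C,D,G,F,A,o], logical=[o,E,B,C,D,G,F,A]
After op 5 (rotate(+3)): offset=2, physical=[E,B,C,D,G,F,A,o], logical=[C,D,G,F,A,o,E,B]
After op 6 (replace(7, 'c')): offset=2, physical=[E,c,C,D,G,F,A,o], logical=[C,D,G,F,A,o,E,c]
After op 7 (rotate(-1)): offset=1, physical=[E,c,C,D,G,F,A,o], logical=[c,C,D,G,F,A,o,E]
After op 8 (rotate(-2)): offset=7, physical=[E,c,C,D,G,F,A,o], logical=[o,E,c,C,D,G,F,A]
After op 9 (replace(0, 'g')): offset=7, physical=[E,c,C,D,G,F,A,g], logical=[g,E,c,C,D,G,F,A]
After op 10 (rotate(+3)): offset=2, physical=[E,c,C,D,G,F,A,g], logical=[C,D,G,F,A,g,E,c]
After op 11 (replace(7, 'm')): offset=2, physical=[E,m,C,D,G,F,A,g], logical=[C,D,G,F,A,g,E,m]
After op 12 (rotate(+1)): offset=3, physical=[E,m,C,D,G,F,A,g], logical=[D,G,F,A,g,E,m,C]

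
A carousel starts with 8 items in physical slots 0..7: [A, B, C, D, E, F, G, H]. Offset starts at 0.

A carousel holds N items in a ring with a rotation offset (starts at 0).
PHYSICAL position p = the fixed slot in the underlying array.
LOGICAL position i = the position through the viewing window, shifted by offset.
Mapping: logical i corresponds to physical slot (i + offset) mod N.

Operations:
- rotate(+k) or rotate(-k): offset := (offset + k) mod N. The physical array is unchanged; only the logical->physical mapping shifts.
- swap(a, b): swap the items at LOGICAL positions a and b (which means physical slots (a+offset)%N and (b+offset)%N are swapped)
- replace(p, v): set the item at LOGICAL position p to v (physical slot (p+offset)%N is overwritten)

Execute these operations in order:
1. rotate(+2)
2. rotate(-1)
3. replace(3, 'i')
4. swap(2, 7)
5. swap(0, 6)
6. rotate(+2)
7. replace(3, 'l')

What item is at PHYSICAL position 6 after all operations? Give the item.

Answer: l

Derivation:
After op 1 (rotate(+2)): offset=2, physical=[A,B,C,D,E,F,G,H], logical=[C,D,E,F,G,H,A,B]
After op 2 (rotate(-1)): offset=1, physical=[A,B,C,D,E,F,G,H], logical=[B,C,D,E,F,G,H,A]
After op 3 (replace(3, 'i')): offset=1, physical=[A,B,C,D,i,F,G,H], logical=[B,C,D,i,F,G,H,A]
After op 4 (swap(2, 7)): offset=1, physical=[D,B,C,A,i,F,G,H], logical=[B,C,A,i,F,G,H,D]
After op 5 (swap(0, 6)): offset=1, physical=[D,H,C,A,i,F,G,B], logical=[H,C,A,i,F,G,B,D]
After op 6 (rotate(+2)): offset=3, physical=[D,H,C,A,i,F,G,B], logical=[A,i,F,G,B,D,H,C]
After op 7 (replace(3, 'l')): offset=3, physical=[D,H,C,A,i,F,l,B], logical=[A,i,F,l,B,D,H,C]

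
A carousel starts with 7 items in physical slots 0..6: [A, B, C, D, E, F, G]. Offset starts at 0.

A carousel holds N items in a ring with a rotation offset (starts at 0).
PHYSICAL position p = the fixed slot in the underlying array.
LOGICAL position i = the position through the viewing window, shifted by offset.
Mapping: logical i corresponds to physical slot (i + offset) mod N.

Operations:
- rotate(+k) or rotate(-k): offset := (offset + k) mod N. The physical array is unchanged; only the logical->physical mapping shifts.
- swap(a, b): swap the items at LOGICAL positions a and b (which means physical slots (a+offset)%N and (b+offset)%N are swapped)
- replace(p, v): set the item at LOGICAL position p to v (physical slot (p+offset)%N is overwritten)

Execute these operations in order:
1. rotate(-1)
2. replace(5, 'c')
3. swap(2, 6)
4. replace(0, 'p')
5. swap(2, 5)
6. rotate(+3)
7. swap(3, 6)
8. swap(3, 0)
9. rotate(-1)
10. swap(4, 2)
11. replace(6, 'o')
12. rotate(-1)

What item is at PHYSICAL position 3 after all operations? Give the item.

Answer: C

Derivation:
After op 1 (rotate(-1)): offset=6, physical=[A,B,C,D,E,F,G], logical=[G,A,B,C,D,E,F]
After op 2 (replace(5, 'c')): offset=6, physical=[A,B,C,D,c,F,G], logical=[G,A,B,C,D,c,F]
After op 3 (swap(2, 6)): offset=6, physical=[A,F,C,D,c,B,G], logical=[G,A,F,C,D,c,B]
After op 4 (replace(0, 'p')): offset=6, physical=[A,F,C,D,c,B,p], logical=[p,A,F,C,D,c,B]
After op 5 (swap(2, 5)): offset=6, physical=[A,c,C,D,F,B,p], logical=[p,A,c,C,D,F,B]
After op 6 (rotate(+3)): offset=2, physical=[A,c,C,D,F,B,p], logical=[C,D,F,B,p,A,c]
After op 7 (swap(3, 6)): offset=2, physical=[A,B,C,D,F,c,p], logical=[C,D,F,c,p,A,B]
After op 8 (swap(3, 0)): offset=2, physical=[A,B,c,D,F,C,p], logical=[c,D,F,C,p,A,B]
After op 9 (rotate(-1)): offset=1, physical=[A,B,c,D,F,C,p], logical=[B,c,D,F,C,p,A]
After op 10 (swap(4, 2)): offset=1, physical=[A,B,c,C,F,D,p], logical=[B,c,C,F,D,p,A]
After op 11 (replace(6, 'o')): offset=1, physical=[o,B,c,C,F,D,p], logical=[B,c,C,F,D,p,o]
After op 12 (rotate(-1)): offset=0, physical=[o,B,c,C,F,D,p], logical=[o,B,c,C,F,D,p]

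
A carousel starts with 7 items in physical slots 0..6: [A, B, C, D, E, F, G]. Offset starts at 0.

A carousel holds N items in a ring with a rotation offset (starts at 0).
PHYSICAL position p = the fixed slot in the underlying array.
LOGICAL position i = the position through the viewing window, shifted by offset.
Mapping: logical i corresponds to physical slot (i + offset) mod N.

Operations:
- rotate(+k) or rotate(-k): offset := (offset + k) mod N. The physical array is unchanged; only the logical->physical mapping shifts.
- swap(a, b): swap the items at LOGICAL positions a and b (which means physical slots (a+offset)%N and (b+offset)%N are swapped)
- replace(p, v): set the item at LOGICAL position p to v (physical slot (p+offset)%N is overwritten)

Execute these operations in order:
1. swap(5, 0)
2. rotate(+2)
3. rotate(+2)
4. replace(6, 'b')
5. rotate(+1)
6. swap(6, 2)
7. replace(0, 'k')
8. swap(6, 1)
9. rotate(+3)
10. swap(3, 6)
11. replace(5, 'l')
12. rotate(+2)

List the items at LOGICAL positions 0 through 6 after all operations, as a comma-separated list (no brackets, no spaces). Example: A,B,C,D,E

Answer: b,E,k,l,G,B,C

Derivation:
After op 1 (swap(5, 0)): offset=0, physical=[F,B,C,D,E,A,G], logical=[F,B,C,D,E,A,G]
After op 2 (rotate(+2)): offset=2, physical=[F,B,C,D,E,A,G], logical=[C,D,E,A,G,F,B]
After op 3 (rotate(+2)): offset=4, physical=[F,B,C,D,E,A,G], logical=[E,A,G,F,B,C,D]
After op 4 (replace(6, 'b')): offset=4, physical=[F,B,C,b,E,A,G], logical=[E,A,G,F,B,C,b]
After op 5 (rotate(+1)): offset=5, physical=[F,B,C,b,E,A,G], logical=[A,G,F,B,C,b,E]
After op 6 (swap(6, 2)): offset=5, physical=[E,B,C,b,F,A,G], logical=[A,G,E,B,C,b,F]
After op 7 (replace(0, 'k')): offset=5, physical=[E,B,C,b,F,k,G], logical=[k,G,E,B,C,b,F]
After op 8 (swap(6, 1)): offset=5, physical=[E,B,C,b,G,k,F], logical=[k,F,E,B,C,b,G]
After op 9 (rotate(+3)): offset=1, physical=[E,B,C,b,G,k,F], logical=[B,C,b,G,k,F,E]
After op 10 (swap(3, 6)): offset=1, physical=[G,B,C,b,E,k,F], logical=[B,C,b,E,k,F,G]
After op 11 (replace(5, 'l')): offset=1, physical=[G,B,C,b,E,k,l], logical=[B,C,b,E,k,l,G]
After op 12 (rotate(+2)): offset=3, physical=[G,B,C,b,E,k,l], logical=[b,E,k,l,G,B,C]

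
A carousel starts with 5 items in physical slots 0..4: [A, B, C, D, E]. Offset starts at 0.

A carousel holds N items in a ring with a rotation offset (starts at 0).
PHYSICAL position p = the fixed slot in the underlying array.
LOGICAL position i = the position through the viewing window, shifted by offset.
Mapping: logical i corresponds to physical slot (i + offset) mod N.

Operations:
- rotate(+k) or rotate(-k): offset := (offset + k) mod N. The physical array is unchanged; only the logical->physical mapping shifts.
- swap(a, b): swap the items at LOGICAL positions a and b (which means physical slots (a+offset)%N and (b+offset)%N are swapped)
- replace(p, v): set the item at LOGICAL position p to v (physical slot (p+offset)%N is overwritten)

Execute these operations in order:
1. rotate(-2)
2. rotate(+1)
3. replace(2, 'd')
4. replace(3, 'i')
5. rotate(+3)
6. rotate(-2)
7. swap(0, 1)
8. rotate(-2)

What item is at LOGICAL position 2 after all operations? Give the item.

After op 1 (rotate(-2)): offset=3, physical=[A,B,C,D,E], logical=[D,E,A,B,C]
After op 2 (rotate(+1)): offset=4, physical=[A,B,C,D,E], logical=[E,A,B,C,D]
After op 3 (replace(2, 'd')): offset=4, physical=[A,d,C,D,E], logical=[E,A,d,C,D]
After op 4 (replace(3, 'i')): offset=4, physical=[A,d,i,D,E], logical=[E,A,d,i,D]
After op 5 (rotate(+3)): offset=2, physical=[A,d,i,D,E], logical=[i,D,E,A,d]
After op 6 (rotate(-2)): offset=0, physical=[A,d,i,D,E], logical=[A,d,i,D,E]
After op 7 (swap(0, 1)): offset=0, physical=[d,A,i,D,E], logical=[d,A,i,D,E]
After op 8 (rotate(-2)): offset=3, physical=[d,A,i,D,E], logical=[D,E,d,A,i]

Answer: d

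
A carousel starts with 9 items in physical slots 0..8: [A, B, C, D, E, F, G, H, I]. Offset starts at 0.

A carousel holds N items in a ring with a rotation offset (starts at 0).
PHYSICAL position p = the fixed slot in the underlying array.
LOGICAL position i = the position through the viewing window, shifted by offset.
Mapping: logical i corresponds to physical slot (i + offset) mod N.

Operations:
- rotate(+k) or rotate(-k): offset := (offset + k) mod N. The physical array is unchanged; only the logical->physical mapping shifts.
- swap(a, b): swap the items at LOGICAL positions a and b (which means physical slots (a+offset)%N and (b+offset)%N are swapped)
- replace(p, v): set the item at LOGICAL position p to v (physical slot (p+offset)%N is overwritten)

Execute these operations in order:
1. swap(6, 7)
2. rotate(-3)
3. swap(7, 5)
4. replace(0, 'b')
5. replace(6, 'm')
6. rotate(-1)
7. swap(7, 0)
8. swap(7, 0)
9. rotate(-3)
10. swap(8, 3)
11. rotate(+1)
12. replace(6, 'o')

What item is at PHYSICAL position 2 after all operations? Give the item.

After op 1 (swap(6, 7)): offset=0, physical=[A,B,C,D,E,F,H,G,I], logical=[A,B,C,D,E,F,H,G,I]
After op 2 (rotate(-3)): offset=6, physical=[A,B,C,D,E,F,H,G,I], logical=[H,G,I,A,B,C,D,E,F]
After op 3 (swap(7, 5)): offset=6, physical=[A,B,E,D,C,F,H,G,I], logical=[H,G,I,A,B,E,D,C,F]
After op 4 (replace(0, 'b')): offset=6, physical=[A,B,E,D,C,F,b,G,I], logical=[b,G,I,A,B,E,D,C,F]
After op 5 (replace(6, 'm')): offset=6, physical=[A,B,E,m,C,F,b,G,I], logical=[b,G,I,A,B,E,m,C,F]
After op 6 (rotate(-1)): offset=5, physical=[A,B,E,m,C,F,b,G,I], logical=[F,b,G,I,A,B,E,m,C]
After op 7 (swap(7, 0)): offset=5, physical=[A,B,E,F,C,m,b,G,I], logical=[m,b,G,I,A,B,E,F,C]
After op 8 (swap(7, 0)): offset=5, physical=[A,B,E,m,C,F,b,G,I], logical=[F,b,G,I,A,B,E,m,C]
After op 9 (rotate(-3)): offset=2, physical=[A,B,E,m,C,F,b,G,I], logical=[E,m,C,F,b,G,I,A,B]
After op 10 (swap(8, 3)): offset=2, physical=[A,F,E,m,C,B,b,G,I], logical=[E,m,C,B,b,G,I,A,F]
After op 11 (rotate(+1)): offset=3, physical=[A,F,E,m,C,B,b,G,I], logical=[m,C,B,b,G,I,A,F,E]
After op 12 (replace(6, 'o')): offset=3, physical=[o,F,E,m,C,B,b,G,I], logical=[m,C,B,b,G,I,o,F,E]

Answer: E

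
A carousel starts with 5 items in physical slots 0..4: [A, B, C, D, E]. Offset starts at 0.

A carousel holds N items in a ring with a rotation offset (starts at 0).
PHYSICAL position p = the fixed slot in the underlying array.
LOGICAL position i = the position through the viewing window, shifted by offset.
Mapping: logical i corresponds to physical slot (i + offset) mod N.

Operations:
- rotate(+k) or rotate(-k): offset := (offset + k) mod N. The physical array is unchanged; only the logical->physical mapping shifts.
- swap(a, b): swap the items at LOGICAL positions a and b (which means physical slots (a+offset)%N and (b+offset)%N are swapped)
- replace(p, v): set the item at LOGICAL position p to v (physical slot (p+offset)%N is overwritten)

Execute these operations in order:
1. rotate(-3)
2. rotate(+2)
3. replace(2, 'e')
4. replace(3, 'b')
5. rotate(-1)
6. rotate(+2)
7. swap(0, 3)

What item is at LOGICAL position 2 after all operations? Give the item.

After op 1 (rotate(-3)): offset=2, physical=[A,B,C,D,E], logical=[C,D,E,A,B]
After op 2 (rotate(+2)): offset=4, physical=[A,B,C,D,E], logical=[E,A,B,C,D]
After op 3 (replace(2, 'e')): offset=4, physical=[A,e,C,D,E], logical=[E,A,e,C,D]
After op 4 (replace(3, 'b')): offset=4, physical=[A,e,b,D,E], logical=[E,A,e,b,D]
After op 5 (rotate(-1)): offset=3, physical=[A,e,b,D,E], logical=[D,E,A,e,b]
After op 6 (rotate(+2)): offset=0, physical=[A,e,b,D,E], logical=[A,e,b,D,E]
After op 7 (swap(0, 3)): offset=0, physical=[D,e,b,A,E], logical=[D,e,b,A,E]

Answer: b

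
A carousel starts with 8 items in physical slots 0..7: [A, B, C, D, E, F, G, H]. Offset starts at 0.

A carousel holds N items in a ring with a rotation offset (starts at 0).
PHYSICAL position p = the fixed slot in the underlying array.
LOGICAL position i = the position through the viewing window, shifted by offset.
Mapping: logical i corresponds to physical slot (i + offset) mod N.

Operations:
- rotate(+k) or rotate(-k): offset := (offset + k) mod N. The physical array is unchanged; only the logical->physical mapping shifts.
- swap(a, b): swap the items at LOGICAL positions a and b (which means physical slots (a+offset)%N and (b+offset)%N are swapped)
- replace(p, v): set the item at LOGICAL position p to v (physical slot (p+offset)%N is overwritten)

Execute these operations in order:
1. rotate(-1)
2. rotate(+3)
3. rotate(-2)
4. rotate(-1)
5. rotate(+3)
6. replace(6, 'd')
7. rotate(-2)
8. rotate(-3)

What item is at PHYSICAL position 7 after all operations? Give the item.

After op 1 (rotate(-1)): offset=7, physical=[A,B,C,D,E,F,G,H], logical=[H,A,B,C,D,E,F,G]
After op 2 (rotate(+3)): offset=2, physical=[A,B,C,D,E,F,G,H], logical=[C,D,E,F,G,H,A,B]
After op 3 (rotate(-2)): offset=0, physical=[A,B,C,D,E,F,G,H], logical=[A,B,C,D,E,F,G,H]
After op 4 (rotate(-1)): offset=7, physical=[A,B,C,D,E,F,G,H], logical=[H,A,B,C,D,E,F,G]
After op 5 (rotate(+3)): offset=2, physical=[A,B,C,D,E,F,G,H], logical=[C,D,E,F,G,H,A,B]
After op 6 (replace(6, 'd')): offset=2, physical=[d,B,C,D,E,F,G,H], logical=[C,D,E,F,G,H,d,B]
After op 7 (rotate(-2)): offset=0, physical=[d,B,C,D,E,F,G,H], logical=[d,B,C,D,E,F,G,H]
After op 8 (rotate(-3)): offset=5, physical=[d,B,C,D,E,F,G,H], logical=[F,G,H,d,B,C,D,E]

Answer: H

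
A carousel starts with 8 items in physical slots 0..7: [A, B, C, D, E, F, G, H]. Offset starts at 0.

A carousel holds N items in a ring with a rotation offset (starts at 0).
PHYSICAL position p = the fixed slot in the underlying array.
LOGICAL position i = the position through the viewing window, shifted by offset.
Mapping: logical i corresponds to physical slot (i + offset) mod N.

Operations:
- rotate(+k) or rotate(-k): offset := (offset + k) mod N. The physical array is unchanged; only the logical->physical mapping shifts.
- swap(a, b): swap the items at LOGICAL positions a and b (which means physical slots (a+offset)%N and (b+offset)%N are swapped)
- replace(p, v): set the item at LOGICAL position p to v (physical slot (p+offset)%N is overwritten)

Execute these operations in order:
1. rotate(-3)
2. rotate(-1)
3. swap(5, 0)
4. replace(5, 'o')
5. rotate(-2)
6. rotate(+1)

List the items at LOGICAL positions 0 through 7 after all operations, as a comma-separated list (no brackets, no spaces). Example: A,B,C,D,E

Answer: D,B,F,G,H,A,o,C

Derivation:
After op 1 (rotate(-3)): offset=5, physical=[A,B,C,D,E,F,G,H], logical=[F,G,H,A,B,C,D,E]
After op 2 (rotate(-1)): offset=4, physical=[A,B,C,D,E,F,G,H], logical=[E,F,G,H,A,B,C,D]
After op 3 (swap(5, 0)): offset=4, physical=[A,E,C,D,B,F,G,H], logical=[B,F,G,H,A,E,C,D]
After op 4 (replace(5, 'o')): offset=4, physical=[A,o,C,D,B,F,G,H], logical=[B,F,G,H,A,o,C,D]
After op 5 (rotate(-2)): offset=2, physical=[A,o,C,D,B,F,G,H], logical=[C,D,B,F,G,H,A,o]
After op 6 (rotate(+1)): offset=3, physical=[A,o,C,D,B,F,G,H], logical=[D,B,F,G,H,A,o,C]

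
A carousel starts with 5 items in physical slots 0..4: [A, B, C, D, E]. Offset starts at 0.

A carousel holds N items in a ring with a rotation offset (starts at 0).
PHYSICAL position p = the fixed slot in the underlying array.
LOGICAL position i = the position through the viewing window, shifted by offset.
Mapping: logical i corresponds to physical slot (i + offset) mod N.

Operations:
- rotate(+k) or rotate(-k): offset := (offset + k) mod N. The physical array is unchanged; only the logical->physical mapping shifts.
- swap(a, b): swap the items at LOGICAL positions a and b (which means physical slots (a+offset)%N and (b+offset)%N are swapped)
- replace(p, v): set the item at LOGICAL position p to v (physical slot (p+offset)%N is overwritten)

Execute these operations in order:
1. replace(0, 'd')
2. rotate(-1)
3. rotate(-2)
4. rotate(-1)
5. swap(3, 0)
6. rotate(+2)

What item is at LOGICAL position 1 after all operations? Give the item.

Answer: B

Derivation:
After op 1 (replace(0, 'd')): offset=0, physical=[d,B,C,D,E], logical=[d,B,C,D,E]
After op 2 (rotate(-1)): offset=4, physical=[d,B,C,D,E], logical=[E,d,B,C,D]
After op 3 (rotate(-2)): offset=2, physical=[d,B,C,D,E], logical=[C,D,E,d,B]
After op 4 (rotate(-1)): offset=1, physical=[d,B,C,D,E], logical=[B,C,D,E,d]
After op 5 (swap(3, 0)): offset=1, physical=[d,E,C,D,B], logical=[E,C,D,B,d]
After op 6 (rotate(+2)): offset=3, physical=[d,E,C,D,B], logical=[D,B,d,E,C]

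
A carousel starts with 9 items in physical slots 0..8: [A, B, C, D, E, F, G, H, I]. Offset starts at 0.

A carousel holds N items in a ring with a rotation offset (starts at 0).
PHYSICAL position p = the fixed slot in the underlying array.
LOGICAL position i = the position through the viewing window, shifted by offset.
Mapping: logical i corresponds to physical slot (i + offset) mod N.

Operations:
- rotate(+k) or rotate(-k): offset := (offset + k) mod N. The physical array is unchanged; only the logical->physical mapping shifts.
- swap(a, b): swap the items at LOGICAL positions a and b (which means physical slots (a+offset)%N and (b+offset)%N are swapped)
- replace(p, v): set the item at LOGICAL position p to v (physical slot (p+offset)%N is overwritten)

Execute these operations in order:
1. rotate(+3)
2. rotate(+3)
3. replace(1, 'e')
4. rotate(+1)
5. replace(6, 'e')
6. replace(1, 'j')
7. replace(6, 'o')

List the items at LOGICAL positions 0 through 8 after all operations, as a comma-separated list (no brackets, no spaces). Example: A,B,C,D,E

Answer: e,j,A,B,C,D,o,F,G

Derivation:
After op 1 (rotate(+3)): offset=3, physical=[A,B,C,D,E,F,G,H,I], logical=[D,E,F,G,H,I,A,B,C]
After op 2 (rotate(+3)): offset=6, physical=[A,B,C,D,E,F,G,H,I], logical=[G,H,I,A,B,C,D,E,F]
After op 3 (replace(1, 'e')): offset=6, physical=[A,B,C,D,E,F,G,e,I], logical=[G,e,I,A,B,C,D,E,F]
After op 4 (rotate(+1)): offset=7, physical=[A,B,C,D,E,F,G,e,I], logical=[e,I,A,B,C,D,E,F,G]
After op 5 (replace(6, 'e')): offset=7, physical=[A,B,C,D,e,F,G,e,I], logical=[e,I,A,B,C,D,e,F,G]
After op 6 (replace(1, 'j')): offset=7, physical=[A,B,C,D,e,F,G,e,j], logical=[e,j,A,B,C,D,e,F,G]
After op 7 (replace(6, 'o')): offset=7, physical=[A,B,C,D,o,F,G,e,j], logical=[e,j,A,B,C,D,o,F,G]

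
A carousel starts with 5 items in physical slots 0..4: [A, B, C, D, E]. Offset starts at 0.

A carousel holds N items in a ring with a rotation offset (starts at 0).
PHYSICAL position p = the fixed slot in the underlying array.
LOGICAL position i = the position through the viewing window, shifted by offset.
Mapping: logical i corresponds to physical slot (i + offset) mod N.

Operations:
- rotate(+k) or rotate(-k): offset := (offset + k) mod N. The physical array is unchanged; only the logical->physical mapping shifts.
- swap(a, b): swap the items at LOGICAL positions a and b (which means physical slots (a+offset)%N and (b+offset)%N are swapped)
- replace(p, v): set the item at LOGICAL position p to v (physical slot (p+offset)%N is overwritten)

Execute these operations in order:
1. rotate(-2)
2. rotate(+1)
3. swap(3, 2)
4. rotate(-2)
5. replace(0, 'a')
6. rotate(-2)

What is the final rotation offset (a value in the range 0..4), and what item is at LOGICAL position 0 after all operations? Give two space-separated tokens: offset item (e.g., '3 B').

Answer: 0 A

Derivation:
After op 1 (rotate(-2)): offset=3, physical=[A,B,C,D,E], logical=[D,E,A,B,C]
After op 2 (rotate(+1)): offset=4, physical=[A,B,C,D,E], logical=[E,A,B,C,D]
After op 3 (swap(3, 2)): offset=4, physical=[A,C,B,D,E], logical=[E,A,C,B,D]
After op 4 (rotate(-2)): offset=2, physical=[A,C,B,D,E], logical=[B,D,E,A,C]
After op 5 (replace(0, 'a')): offset=2, physical=[A,C,a,D,E], logical=[a,D,E,A,C]
After op 6 (rotate(-2)): offset=0, physical=[A,C,a,D,E], logical=[A,C,a,D,E]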